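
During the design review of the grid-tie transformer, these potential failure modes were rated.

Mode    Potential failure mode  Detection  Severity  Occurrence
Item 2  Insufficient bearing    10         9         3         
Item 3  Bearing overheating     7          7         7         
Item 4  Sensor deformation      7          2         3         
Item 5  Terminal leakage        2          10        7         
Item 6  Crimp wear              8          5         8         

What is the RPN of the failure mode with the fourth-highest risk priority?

140

RPN = Severity × Occurrence × Detection:
  Item 2: 9 × 3 × 10 = 270
  Item 3: 7 × 7 × 7 = 343
  Item 4: 2 × 3 × 7 = 42
  Item 5: 10 × 7 × 2 = 140
  Item 6: 5 × 8 × 8 = 320
Sorted descending: 343, 320, 270, 140, 42.
The fourth-highest RPN is 140 (Item 5).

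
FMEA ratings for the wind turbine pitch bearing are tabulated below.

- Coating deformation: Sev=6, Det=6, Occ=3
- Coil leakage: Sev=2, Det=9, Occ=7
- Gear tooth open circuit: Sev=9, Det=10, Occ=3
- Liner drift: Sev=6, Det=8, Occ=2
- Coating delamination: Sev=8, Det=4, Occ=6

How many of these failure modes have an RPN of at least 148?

2

RPN = Severity × Occurrence × Detection:
  Coating deformation: 6 × 3 × 6 = 108
  Coil leakage: 2 × 7 × 9 = 126
  Gear tooth open circuit: 9 × 3 × 10 = 270
  Liner drift: 6 × 2 × 8 = 96
  Coating delamination: 8 × 6 × 4 = 192
Modes with RPN ≥ 148: Gear tooth open circuit (270), Coating delamination (192) → 2.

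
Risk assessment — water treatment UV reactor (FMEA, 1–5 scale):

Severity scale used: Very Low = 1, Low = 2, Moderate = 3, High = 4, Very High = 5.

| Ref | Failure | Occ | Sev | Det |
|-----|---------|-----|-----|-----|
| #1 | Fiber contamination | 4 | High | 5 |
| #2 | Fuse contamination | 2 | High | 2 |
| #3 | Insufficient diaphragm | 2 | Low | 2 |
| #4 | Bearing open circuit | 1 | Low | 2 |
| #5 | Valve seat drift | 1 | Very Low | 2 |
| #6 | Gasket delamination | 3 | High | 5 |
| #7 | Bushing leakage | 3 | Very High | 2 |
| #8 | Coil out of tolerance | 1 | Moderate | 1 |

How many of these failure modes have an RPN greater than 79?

RPN = Severity × Occurrence × Detection:
  #1: 4 × 4 × 5 = 80
  #2: 4 × 2 × 2 = 16
  #3: 2 × 2 × 2 = 8
  #4: 2 × 1 × 2 = 4
  #5: 1 × 1 × 2 = 2
  #6: 4 × 3 × 5 = 60
  #7: 5 × 3 × 2 = 30
  #8: 3 × 1 × 1 = 3
Modes with RPN > 79: #1 (80) → 1.

1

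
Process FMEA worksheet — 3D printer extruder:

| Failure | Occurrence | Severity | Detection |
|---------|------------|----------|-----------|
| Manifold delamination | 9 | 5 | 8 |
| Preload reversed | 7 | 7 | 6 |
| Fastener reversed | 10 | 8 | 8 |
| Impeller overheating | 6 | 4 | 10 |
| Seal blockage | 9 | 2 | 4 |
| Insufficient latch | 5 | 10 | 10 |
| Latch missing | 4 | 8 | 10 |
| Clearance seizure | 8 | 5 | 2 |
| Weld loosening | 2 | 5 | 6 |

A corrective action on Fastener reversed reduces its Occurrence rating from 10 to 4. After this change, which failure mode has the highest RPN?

Insufficient latch

RPN = Severity × Occurrence × Detection:
  Manifold delamination: 5 × 9 × 8 = 360
  Preload reversed: 7 × 7 × 6 = 294
  Fastener reversed: 8 × 10 × 8 = 640
  Impeller overheating: 4 × 6 × 10 = 240
  Seal blockage: 2 × 9 × 4 = 72
  Insufficient latch: 10 × 5 × 10 = 500
  Latch missing: 8 × 4 × 10 = 320
  Clearance seizure: 5 × 8 × 2 = 80
  Weld loosening: 5 × 2 × 6 = 60
After action: Fastener reversed → 8 × 4 × 8 = 256.
Revised RPNs: Insufficient latch=500, Manifold delamination=360, Latch missing=320, Preload reversed=294, Fastener reversed=256, Impeller overheating=240, Clearance seizure=80, Seal blockage=72, Weld loosening=60.
Highest is now Insufficient latch (500).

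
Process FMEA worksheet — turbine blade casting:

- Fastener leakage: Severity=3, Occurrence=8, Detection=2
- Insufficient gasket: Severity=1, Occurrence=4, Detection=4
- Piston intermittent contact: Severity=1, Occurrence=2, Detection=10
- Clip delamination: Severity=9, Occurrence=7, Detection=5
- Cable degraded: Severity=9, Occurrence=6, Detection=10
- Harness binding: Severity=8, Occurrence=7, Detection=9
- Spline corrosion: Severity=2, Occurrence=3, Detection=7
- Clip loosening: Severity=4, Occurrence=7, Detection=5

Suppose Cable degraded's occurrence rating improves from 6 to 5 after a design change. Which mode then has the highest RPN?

Harness binding

RPN = Severity × Occurrence × Detection:
  Fastener leakage: 3 × 8 × 2 = 48
  Insufficient gasket: 1 × 4 × 4 = 16
  Piston intermittent contact: 1 × 2 × 10 = 20
  Clip delamination: 9 × 7 × 5 = 315
  Cable degraded: 9 × 6 × 10 = 540
  Harness binding: 8 × 7 × 9 = 504
  Spline corrosion: 2 × 3 × 7 = 42
  Clip loosening: 4 × 7 × 5 = 140
After action: Cable degraded → 9 × 5 × 10 = 450.
Revised RPNs: Harness binding=504, Cable degraded=450, Clip delamination=315, Clip loosening=140, Fastener leakage=48, Spline corrosion=42, Piston intermittent contact=20, Insufficient gasket=16.
Highest is now Harness binding (504).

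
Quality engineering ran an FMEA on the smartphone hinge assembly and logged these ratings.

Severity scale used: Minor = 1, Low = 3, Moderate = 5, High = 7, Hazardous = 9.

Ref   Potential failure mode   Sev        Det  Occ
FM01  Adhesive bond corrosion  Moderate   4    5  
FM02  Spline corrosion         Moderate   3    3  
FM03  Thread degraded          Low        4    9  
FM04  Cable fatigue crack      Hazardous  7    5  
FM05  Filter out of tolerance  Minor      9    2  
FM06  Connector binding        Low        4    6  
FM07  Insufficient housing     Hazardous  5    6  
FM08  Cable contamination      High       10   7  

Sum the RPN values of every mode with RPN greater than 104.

1183

RPN = Severity × Occurrence × Detection:
  FM01: 5 × 5 × 4 = 100
  FM02: 5 × 3 × 3 = 45
  FM03: 3 × 9 × 4 = 108
  FM04: 9 × 5 × 7 = 315
  FM05: 1 × 2 × 9 = 18
  FM06: 3 × 6 × 4 = 72
  FM07: 9 × 6 × 5 = 270
  FM08: 7 × 7 × 10 = 490
RPN > 104: FM03 (108), FM04 (315), FM07 (270), FM08 (490).
Sum: 108 + 315 + 270 + 490 = 1183.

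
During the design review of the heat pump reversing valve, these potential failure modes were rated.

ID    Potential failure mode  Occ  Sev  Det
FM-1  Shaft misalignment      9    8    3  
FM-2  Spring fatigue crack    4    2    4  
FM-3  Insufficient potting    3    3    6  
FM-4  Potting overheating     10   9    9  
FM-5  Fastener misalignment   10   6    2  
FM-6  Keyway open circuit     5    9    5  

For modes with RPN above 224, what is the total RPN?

1035

RPN = Severity × Occurrence × Detection:
  FM-1: 8 × 9 × 3 = 216
  FM-2: 2 × 4 × 4 = 32
  FM-3: 3 × 3 × 6 = 54
  FM-4: 9 × 10 × 9 = 810
  FM-5: 6 × 10 × 2 = 120
  FM-6: 9 × 5 × 5 = 225
RPN > 224: FM-4 (810), FM-6 (225).
Sum: 810 + 225 = 1035.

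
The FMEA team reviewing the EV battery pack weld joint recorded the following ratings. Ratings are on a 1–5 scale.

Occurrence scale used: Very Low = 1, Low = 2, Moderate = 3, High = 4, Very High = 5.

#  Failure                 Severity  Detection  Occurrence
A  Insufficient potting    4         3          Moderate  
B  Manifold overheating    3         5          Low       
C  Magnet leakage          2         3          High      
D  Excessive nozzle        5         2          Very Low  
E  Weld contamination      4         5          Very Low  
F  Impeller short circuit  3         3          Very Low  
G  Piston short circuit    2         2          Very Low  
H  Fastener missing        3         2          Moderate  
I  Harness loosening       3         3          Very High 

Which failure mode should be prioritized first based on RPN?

I

RPN = Severity × Occurrence × Detection:
  A: 4 × 3 × 3 = 36
  B: 3 × 2 × 5 = 30
  C: 2 × 4 × 3 = 24
  D: 5 × 1 × 2 = 10
  E: 4 × 1 × 5 = 20
  F: 3 × 1 × 3 = 9
  G: 2 × 1 × 2 = 4
  H: 3 × 3 × 2 = 18
  I: 3 × 5 × 3 = 45
Highest RPN is 45 → I.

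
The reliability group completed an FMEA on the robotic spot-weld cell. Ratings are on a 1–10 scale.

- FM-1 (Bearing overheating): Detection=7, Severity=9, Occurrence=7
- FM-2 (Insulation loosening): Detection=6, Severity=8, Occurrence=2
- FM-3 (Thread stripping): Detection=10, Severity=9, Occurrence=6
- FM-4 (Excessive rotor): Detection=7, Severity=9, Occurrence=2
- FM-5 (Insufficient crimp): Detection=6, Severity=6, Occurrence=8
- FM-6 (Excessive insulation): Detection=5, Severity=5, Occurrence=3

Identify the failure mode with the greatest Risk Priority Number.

FM-3

RPN = Severity × Occurrence × Detection:
  FM-1: 9 × 7 × 7 = 441
  FM-2: 8 × 2 × 6 = 96
  FM-3: 9 × 6 × 10 = 540
  FM-4: 9 × 2 × 7 = 126
  FM-5: 6 × 8 × 6 = 288
  FM-6: 5 × 3 × 5 = 75
Highest RPN is 540 → FM-3.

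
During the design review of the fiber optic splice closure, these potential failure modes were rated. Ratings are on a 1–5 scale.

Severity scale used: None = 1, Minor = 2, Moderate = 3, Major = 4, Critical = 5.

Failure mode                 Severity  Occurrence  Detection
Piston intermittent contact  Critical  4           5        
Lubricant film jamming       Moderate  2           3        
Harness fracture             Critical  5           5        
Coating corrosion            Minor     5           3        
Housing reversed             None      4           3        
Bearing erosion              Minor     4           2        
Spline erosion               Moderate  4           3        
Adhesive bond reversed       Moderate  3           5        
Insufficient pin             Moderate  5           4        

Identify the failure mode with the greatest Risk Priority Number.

RPN = Severity × Occurrence × Detection:
  Piston intermittent contact: 5 × 4 × 5 = 100
  Lubricant film jamming: 3 × 2 × 3 = 18
  Harness fracture: 5 × 5 × 5 = 125
  Coating corrosion: 2 × 5 × 3 = 30
  Housing reversed: 1 × 4 × 3 = 12
  Bearing erosion: 2 × 4 × 2 = 16
  Spline erosion: 3 × 4 × 3 = 36
  Adhesive bond reversed: 3 × 3 × 5 = 45
  Insufficient pin: 3 × 5 × 4 = 60
Highest RPN is 125 → Harness fracture.

Harness fracture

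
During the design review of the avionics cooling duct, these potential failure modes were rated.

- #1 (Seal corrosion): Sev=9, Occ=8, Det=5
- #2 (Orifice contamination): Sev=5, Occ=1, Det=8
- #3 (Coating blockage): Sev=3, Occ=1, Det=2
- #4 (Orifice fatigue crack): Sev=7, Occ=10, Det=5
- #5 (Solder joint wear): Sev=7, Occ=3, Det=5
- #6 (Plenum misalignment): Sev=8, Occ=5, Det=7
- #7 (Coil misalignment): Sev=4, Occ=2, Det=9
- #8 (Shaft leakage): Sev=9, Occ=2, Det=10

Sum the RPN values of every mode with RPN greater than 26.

1387

RPN = Severity × Occurrence × Detection:
  #1: 9 × 8 × 5 = 360
  #2: 5 × 1 × 8 = 40
  #3: 3 × 1 × 2 = 6
  #4: 7 × 10 × 5 = 350
  #5: 7 × 3 × 5 = 105
  #6: 8 × 5 × 7 = 280
  #7: 4 × 2 × 9 = 72
  #8: 9 × 2 × 10 = 180
RPN > 26: #1 (360), #2 (40), #4 (350), #5 (105), #6 (280), #7 (72), #8 (180).
Sum: 360 + 40 + 350 + 105 + 280 + 72 + 180 = 1387.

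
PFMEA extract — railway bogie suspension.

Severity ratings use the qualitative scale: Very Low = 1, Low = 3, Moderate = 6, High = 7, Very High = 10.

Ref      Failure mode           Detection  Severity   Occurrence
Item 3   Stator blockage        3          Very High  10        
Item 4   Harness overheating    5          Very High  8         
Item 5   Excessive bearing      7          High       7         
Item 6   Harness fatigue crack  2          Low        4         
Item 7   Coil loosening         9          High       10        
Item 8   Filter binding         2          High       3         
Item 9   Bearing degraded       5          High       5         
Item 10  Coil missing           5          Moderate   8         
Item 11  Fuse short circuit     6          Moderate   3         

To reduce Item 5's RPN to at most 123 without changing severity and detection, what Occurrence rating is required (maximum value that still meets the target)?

Item 5: S=7, O=7, D=7 → current RPN = 343.
Fixed product = 49. Need 49 × O ≤ 123, so O ≤ 123/49 = 2.51.
Maximum integer Occurrence rating = 2 (gives RPN 98; O=3 would give 147 > 123).

2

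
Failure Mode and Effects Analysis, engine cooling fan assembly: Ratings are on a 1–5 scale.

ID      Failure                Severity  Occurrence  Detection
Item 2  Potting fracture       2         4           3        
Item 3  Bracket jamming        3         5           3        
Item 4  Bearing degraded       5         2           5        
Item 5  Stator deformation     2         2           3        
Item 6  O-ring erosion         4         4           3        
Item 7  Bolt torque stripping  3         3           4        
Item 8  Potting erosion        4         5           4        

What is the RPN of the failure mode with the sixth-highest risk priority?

RPN = Severity × Occurrence × Detection:
  Item 2: 2 × 4 × 3 = 24
  Item 3: 3 × 5 × 3 = 45
  Item 4: 5 × 2 × 5 = 50
  Item 5: 2 × 2 × 3 = 12
  Item 6: 4 × 4 × 3 = 48
  Item 7: 3 × 3 × 4 = 36
  Item 8: 4 × 5 × 4 = 80
Sorted descending: 80, 50, 48, 45, 36, 24, 12.
The sixth-highest RPN is 24 (Item 2).

24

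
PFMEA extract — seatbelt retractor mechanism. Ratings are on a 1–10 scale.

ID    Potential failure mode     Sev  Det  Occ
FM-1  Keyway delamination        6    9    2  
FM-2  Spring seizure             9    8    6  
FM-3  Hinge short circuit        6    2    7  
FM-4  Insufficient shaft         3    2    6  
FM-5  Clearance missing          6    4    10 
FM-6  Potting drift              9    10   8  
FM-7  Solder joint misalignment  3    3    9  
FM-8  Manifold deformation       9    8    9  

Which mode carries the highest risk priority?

RPN = Severity × Occurrence × Detection:
  FM-1: 6 × 2 × 9 = 108
  FM-2: 9 × 6 × 8 = 432
  FM-3: 6 × 7 × 2 = 84
  FM-4: 3 × 6 × 2 = 36
  FM-5: 6 × 10 × 4 = 240
  FM-6: 9 × 8 × 10 = 720
  FM-7: 3 × 9 × 3 = 81
  FM-8: 9 × 9 × 8 = 648
Highest RPN is 720 → FM-6.

FM-6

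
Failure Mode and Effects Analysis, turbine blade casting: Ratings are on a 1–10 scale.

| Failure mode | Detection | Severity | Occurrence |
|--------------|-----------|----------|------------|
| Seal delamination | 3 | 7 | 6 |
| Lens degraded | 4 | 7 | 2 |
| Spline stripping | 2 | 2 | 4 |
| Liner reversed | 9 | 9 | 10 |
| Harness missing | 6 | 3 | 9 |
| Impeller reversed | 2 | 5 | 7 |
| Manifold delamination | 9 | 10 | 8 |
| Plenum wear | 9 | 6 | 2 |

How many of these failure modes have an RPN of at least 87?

5

RPN = Severity × Occurrence × Detection:
  Seal delamination: 7 × 6 × 3 = 126
  Lens degraded: 7 × 2 × 4 = 56
  Spline stripping: 2 × 4 × 2 = 16
  Liner reversed: 9 × 10 × 9 = 810
  Harness missing: 3 × 9 × 6 = 162
  Impeller reversed: 5 × 7 × 2 = 70
  Manifold delamination: 10 × 8 × 9 = 720
  Plenum wear: 6 × 2 × 9 = 108
Modes with RPN ≥ 87: Seal delamination (126), Liner reversed (810), Harness missing (162), Manifold delamination (720), Plenum wear (108) → 5.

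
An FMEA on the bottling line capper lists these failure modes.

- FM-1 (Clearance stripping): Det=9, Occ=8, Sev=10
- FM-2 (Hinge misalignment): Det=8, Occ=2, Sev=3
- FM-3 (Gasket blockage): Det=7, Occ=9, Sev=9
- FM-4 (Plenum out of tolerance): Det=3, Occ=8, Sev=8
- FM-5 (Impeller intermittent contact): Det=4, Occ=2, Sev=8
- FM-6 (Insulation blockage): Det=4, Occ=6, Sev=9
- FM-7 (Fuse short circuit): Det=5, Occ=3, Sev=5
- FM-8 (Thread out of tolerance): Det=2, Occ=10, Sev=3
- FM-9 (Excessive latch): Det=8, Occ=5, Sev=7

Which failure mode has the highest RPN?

RPN = Severity × Occurrence × Detection:
  FM-1: 10 × 8 × 9 = 720
  FM-2: 3 × 2 × 8 = 48
  FM-3: 9 × 9 × 7 = 567
  FM-4: 8 × 8 × 3 = 192
  FM-5: 8 × 2 × 4 = 64
  FM-6: 9 × 6 × 4 = 216
  FM-7: 5 × 3 × 5 = 75
  FM-8: 3 × 10 × 2 = 60
  FM-9: 7 × 5 × 8 = 280
Highest RPN is 720 → FM-1.

FM-1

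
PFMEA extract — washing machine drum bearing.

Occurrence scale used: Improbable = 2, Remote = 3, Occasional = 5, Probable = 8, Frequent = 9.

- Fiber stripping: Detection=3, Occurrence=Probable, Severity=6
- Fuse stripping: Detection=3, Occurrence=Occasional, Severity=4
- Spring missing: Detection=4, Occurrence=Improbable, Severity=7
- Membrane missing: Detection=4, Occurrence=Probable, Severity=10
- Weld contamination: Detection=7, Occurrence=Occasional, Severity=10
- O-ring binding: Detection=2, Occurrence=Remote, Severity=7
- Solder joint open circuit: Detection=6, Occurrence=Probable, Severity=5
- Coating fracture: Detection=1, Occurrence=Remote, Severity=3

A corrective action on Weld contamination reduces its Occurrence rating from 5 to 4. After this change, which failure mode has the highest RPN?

RPN = Severity × Occurrence × Detection:
  Fiber stripping: 6 × 8 × 3 = 144
  Fuse stripping: 4 × 5 × 3 = 60
  Spring missing: 7 × 2 × 4 = 56
  Membrane missing: 10 × 8 × 4 = 320
  Weld contamination: 10 × 5 × 7 = 350
  O-ring binding: 7 × 3 × 2 = 42
  Solder joint open circuit: 5 × 8 × 6 = 240
  Coating fracture: 3 × 3 × 1 = 9
After action: Weld contamination → 10 × 4 × 7 = 280.
Revised RPNs: Membrane missing=320, Weld contamination=280, Solder joint open circuit=240, Fiber stripping=144, Fuse stripping=60, Spring missing=56, O-ring binding=42, Coating fracture=9.
Highest is now Membrane missing (320).

Membrane missing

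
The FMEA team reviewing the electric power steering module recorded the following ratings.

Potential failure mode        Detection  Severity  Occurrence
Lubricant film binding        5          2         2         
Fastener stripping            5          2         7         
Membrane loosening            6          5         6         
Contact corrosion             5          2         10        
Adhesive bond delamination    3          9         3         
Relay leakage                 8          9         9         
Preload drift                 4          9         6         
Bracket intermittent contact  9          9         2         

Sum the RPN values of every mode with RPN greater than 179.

1044

RPN = Severity × Occurrence × Detection:
  Lubricant film binding: 2 × 2 × 5 = 20
  Fastener stripping: 2 × 7 × 5 = 70
  Membrane loosening: 5 × 6 × 6 = 180
  Contact corrosion: 2 × 10 × 5 = 100
  Adhesive bond delamination: 9 × 3 × 3 = 81
  Relay leakage: 9 × 9 × 8 = 648
  Preload drift: 9 × 6 × 4 = 216
  Bracket intermittent contact: 9 × 2 × 9 = 162
RPN > 179: Membrane loosening (180), Relay leakage (648), Preload drift (216).
Sum: 180 + 648 + 216 = 1044.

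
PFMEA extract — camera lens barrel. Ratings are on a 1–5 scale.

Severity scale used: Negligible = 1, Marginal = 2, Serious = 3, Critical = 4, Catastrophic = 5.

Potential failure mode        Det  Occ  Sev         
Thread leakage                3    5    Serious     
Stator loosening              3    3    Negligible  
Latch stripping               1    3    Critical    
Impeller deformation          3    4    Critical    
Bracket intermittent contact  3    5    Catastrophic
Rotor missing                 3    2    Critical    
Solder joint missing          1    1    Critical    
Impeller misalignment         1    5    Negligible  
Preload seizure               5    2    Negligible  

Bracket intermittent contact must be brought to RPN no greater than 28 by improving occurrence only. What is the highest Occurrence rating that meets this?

Bracket intermittent contact: S=5, O=5, D=3 → current RPN = 75.
Fixed product = 15. Need 15 × O ≤ 28, so O ≤ 28/15 = 1.87.
Maximum integer Occurrence rating = 1 (gives RPN 15; O=2 would give 30 > 28).

1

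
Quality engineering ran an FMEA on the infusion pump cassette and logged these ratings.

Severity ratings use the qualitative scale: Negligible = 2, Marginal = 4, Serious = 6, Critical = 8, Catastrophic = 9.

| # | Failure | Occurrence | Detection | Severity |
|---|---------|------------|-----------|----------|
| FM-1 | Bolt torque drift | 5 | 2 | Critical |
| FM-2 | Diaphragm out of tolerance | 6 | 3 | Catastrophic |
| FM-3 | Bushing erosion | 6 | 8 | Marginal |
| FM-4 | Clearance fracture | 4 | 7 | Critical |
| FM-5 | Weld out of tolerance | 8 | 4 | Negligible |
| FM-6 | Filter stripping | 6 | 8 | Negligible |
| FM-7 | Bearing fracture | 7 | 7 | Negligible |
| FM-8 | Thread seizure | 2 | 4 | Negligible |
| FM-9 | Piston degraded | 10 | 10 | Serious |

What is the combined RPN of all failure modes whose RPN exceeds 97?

1276

RPN = Severity × Occurrence × Detection:
  FM-1: 8 × 5 × 2 = 80
  FM-2: 9 × 6 × 3 = 162
  FM-3: 4 × 6 × 8 = 192
  FM-4: 8 × 4 × 7 = 224
  FM-5: 2 × 8 × 4 = 64
  FM-6: 2 × 6 × 8 = 96
  FM-7: 2 × 7 × 7 = 98
  FM-8: 2 × 2 × 4 = 16
  FM-9: 6 × 10 × 10 = 600
RPN > 97: FM-2 (162), FM-3 (192), FM-4 (224), FM-7 (98), FM-9 (600).
Sum: 162 + 192 + 224 + 98 + 600 = 1276.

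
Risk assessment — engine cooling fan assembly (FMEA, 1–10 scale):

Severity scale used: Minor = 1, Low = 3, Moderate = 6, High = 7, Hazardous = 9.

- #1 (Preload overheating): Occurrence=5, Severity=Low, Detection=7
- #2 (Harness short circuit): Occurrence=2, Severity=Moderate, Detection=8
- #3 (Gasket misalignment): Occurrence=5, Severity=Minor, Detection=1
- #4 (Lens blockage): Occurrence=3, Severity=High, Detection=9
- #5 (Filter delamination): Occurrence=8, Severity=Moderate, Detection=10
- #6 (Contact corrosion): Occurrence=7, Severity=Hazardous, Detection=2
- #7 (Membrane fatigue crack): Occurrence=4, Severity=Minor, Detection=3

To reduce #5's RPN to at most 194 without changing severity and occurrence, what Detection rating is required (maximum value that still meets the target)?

4

#5: S=6, O=8, D=10 → current RPN = 480.
Fixed product = 48. Need 48 × D ≤ 194, so D ≤ 194/48 = 4.04.
Maximum integer Detection rating = 4 (gives RPN 192; D=5 would give 240 > 194).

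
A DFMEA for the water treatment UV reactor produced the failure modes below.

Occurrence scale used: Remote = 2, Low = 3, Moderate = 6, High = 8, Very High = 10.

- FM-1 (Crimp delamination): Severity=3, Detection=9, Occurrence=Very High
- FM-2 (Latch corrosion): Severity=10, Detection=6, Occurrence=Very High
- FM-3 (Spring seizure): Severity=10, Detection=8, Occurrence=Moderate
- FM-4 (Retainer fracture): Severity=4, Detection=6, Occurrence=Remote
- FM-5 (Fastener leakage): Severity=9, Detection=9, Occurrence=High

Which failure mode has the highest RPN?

RPN = Severity × Occurrence × Detection:
  FM-1: 3 × 10 × 9 = 270
  FM-2: 10 × 10 × 6 = 600
  FM-3: 10 × 6 × 8 = 480
  FM-4: 4 × 2 × 6 = 48
  FM-5: 9 × 8 × 9 = 648
Highest RPN is 648 → FM-5.

FM-5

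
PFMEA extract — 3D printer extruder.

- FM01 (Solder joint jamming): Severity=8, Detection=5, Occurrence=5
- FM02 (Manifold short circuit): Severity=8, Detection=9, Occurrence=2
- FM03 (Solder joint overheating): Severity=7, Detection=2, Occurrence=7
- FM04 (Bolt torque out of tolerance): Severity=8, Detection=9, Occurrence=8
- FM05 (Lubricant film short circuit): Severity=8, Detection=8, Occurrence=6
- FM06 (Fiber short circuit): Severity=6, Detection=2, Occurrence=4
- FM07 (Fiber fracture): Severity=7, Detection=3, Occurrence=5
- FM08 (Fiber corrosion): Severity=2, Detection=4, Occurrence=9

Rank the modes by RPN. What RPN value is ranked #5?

105

RPN = Severity × Occurrence × Detection:
  FM01: 8 × 5 × 5 = 200
  FM02: 8 × 2 × 9 = 144
  FM03: 7 × 7 × 2 = 98
  FM04: 8 × 8 × 9 = 576
  FM05: 8 × 6 × 8 = 384
  FM06: 6 × 4 × 2 = 48
  FM07: 7 × 5 × 3 = 105
  FM08: 2 × 9 × 4 = 72
Sorted descending: 576, 384, 200, 144, 105, 98, 72, 48.
The fifth-highest RPN is 105 (FM07).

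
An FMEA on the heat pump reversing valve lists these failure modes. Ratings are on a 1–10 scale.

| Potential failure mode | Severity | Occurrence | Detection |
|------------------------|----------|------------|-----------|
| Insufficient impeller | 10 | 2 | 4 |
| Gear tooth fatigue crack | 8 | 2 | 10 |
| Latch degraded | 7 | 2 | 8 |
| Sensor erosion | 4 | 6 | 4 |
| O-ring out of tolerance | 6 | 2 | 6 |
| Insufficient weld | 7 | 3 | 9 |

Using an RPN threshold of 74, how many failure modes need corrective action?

RPN = Severity × Occurrence × Detection:
  Insufficient impeller: 10 × 2 × 4 = 80
  Gear tooth fatigue crack: 8 × 2 × 10 = 160
  Latch degraded: 7 × 2 × 8 = 112
  Sensor erosion: 4 × 6 × 4 = 96
  O-ring out of tolerance: 6 × 2 × 6 = 72
  Insufficient weld: 7 × 3 × 9 = 189
Modes with RPN ≥ 74: Insufficient impeller (80), Gear tooth fatigue crack (160), Latch degraded (112), Sensor erosion (96), Insufficient weld (189) → 5.

5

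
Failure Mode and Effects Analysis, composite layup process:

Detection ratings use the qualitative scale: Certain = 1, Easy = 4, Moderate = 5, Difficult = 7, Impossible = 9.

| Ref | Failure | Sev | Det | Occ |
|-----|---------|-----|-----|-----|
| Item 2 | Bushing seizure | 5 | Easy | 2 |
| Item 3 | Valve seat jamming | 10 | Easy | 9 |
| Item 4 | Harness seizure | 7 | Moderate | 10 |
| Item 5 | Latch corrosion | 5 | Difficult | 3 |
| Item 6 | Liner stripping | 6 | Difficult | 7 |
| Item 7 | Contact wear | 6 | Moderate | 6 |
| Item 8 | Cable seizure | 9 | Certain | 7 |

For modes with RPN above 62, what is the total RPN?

RPN = Severity × Occurrence × Detection:
  Item 2: 5 × 2 × 4 = 40
  Item 3: 10 × 9 × 4 = 360
  Item 4: 7 × 10 × 5 = 350
  Item 5: 5 × 3 × 7 = 105
  Item 6: 6 × 7 × 7 = 294
  Item 7: 6 × 6 × 5 = 180
  Item 8: 9 × 7 × 1 = 63
RPN > 62: Item 3 (360), Item 4 (350), Item 5 (105), Item 6 (294), Item 7 (180), Item 8 (63).
Sum: 360 + 350 + 105 + 294 + 180 + 63 = 1352.

1352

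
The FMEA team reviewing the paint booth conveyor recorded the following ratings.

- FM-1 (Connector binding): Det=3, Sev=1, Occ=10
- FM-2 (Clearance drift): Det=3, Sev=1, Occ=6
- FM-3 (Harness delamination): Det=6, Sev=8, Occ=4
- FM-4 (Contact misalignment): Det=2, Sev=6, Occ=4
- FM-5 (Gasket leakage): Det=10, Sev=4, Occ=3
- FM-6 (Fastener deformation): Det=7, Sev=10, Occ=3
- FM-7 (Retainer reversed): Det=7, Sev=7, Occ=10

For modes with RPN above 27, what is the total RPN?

1090

RPN = Severity × Occurrence × Detection:
  FM-1: 1 × 10 × 3 = 30
  FM-2: 1 × 6 × 3 = 18
  FM-3: 8 × 4 × 6 = 192
  FM-4: 6 × 4 × 2 = 48
  FM-5: 4 × 3 × 10 = 120
  FM-6: 10 × 3 × 7 = 210
  FM-7: 7 × 10 × 7 = 490
RPN > 27: FM-1 (30), FM-3 (192), FM-4 (48), FM-5 (120), FM-6 (210), FM-7 (490).
Sum: 30 + 192 + 48 + 120 + 210 + 490 = 1090.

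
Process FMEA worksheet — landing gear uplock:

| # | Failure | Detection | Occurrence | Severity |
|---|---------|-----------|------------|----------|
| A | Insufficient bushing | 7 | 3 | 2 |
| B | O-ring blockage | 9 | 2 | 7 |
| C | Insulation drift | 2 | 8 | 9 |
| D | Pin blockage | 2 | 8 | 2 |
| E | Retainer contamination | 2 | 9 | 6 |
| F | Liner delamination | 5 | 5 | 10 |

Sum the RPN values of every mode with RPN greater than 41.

670

RPN = Severity × Occurrence × Detection:
  A: 2 × 3 × 7 = 42
  B: 7 × 2 × 9 = 126
  C: 9 × 8 × 2 = 144
  D: 2 × 8 × 2 = 32
  E: 6 × 9 × 2 = 108
  F: 10 × 5 × 5 = 250
RPN > 41: A (42), B (126), C (144), E (108), F (250).
Sum: 42 + 126 + 144 + 108 + 250 = 670.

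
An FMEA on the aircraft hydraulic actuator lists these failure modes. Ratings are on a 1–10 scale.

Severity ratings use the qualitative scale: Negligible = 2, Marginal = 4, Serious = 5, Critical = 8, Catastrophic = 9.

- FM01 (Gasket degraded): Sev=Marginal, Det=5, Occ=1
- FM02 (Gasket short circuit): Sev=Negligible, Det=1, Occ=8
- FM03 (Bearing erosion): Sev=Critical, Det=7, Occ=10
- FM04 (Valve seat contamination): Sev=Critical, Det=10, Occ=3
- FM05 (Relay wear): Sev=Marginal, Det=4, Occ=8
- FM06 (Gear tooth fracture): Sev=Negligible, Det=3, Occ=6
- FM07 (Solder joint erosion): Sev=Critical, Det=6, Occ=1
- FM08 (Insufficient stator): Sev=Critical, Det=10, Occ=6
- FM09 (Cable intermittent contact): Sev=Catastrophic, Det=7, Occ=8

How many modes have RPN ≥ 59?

RPN = Severity × Occurrence × Detection:
  FM01: 4 × 1 × 5 = 20
  FM02: 2 × 8 × 1 = 16
  FM03: 8 × 10 × 7 = 560
  FM04: 8 × 3 × 10 = 240
  FM05: 4 × 8 × 4 = 128
  FM06: 2 × 6 × 3 = 36
  FM07: 8 × 1 × 6 = 48
  FM08: 8 × 6 × 10 = 480
  FM09: 9 × 8 × 7 = 504
Modes with RPN ≥ 59: FM03 (560), FM04 (240), FM05 (128), FM08 (480), FM09 (504) → 5.

5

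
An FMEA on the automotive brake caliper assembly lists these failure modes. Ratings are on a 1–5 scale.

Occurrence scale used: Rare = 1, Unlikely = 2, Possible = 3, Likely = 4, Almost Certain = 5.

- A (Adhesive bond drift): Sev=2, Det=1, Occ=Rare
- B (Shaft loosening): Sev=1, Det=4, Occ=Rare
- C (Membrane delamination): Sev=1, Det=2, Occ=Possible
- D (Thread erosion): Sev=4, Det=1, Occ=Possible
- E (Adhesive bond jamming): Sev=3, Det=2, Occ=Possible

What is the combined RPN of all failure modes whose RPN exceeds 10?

RPN = Severity × Occurrence × Detection:
  A: 2 × 1 × 1 = 2
  B: 1 × 1 × 4 = 4
  C: 1 × 3 × 2 = 6
  D: 4 × 3 × 1 = 12
  E: 3 × 3 × 2 = 18
RPN > 10: D (12), E (18).
Sum: 12 + 18 = 30.

30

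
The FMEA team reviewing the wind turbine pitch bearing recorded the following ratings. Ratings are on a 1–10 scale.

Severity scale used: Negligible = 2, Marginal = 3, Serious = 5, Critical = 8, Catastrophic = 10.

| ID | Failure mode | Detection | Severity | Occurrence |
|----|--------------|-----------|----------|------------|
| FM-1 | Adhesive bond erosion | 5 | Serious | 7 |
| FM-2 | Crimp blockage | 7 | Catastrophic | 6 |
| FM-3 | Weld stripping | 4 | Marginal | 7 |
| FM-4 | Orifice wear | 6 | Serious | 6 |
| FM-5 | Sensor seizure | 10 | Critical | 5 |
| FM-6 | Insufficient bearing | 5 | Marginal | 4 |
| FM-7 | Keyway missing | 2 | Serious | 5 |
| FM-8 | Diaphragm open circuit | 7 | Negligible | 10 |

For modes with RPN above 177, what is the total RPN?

1000

RPN = Severity × Occurrence × Detection:
  FM-1: 5 × 7 × 5 = 175
  FM-2: 10 × 6 × 7 = 420
  FM-3: 3 × 7 × 4 = 84
  FM-4: 5 × 6 × 6 = 180
  FM-5: 8 × 5 × 10 = 400
  FM-6: 3 × 4 × 5 = 60
  FM-7: 5 × 5 × 2 = 50
  FM-8: 2 × 10 × 7 = 140
RPN > 177: FM-2 (420), FM-4 (180), FM-5 (400).
Sum: 420 + 180 + 400 = 1000.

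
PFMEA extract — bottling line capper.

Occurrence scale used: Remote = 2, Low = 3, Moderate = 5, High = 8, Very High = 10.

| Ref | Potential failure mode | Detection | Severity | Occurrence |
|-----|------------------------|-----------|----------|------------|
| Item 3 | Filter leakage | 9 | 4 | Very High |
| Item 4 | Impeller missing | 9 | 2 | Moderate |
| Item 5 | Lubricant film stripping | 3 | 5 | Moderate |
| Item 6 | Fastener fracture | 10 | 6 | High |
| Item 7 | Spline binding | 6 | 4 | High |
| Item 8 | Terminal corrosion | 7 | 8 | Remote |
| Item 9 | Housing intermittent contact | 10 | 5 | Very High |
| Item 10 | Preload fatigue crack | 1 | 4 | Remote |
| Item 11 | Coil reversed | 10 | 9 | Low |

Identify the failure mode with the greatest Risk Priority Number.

Item 9

RPN = Severity × Occurrence × Detection:
  Item 3: 4 × 10 × 9 = 360
  Item 4: 2 × 5 × 9 = 90
  Item 5: 5 × 5 × 3 = 75
  Item 6: 6 × 8 × 10 = 480
  Item 7: 4 × 8 × 6 = 192
  Item 8: 8 × 2 × 7 = 112
  Item 9: 5 × 10 × 10 = 500
  Item 10: 4 × 2 × 1 = 8
  Item 11: 9 × 3 × 10 = 270
Highest RPN is 500 → Item 9.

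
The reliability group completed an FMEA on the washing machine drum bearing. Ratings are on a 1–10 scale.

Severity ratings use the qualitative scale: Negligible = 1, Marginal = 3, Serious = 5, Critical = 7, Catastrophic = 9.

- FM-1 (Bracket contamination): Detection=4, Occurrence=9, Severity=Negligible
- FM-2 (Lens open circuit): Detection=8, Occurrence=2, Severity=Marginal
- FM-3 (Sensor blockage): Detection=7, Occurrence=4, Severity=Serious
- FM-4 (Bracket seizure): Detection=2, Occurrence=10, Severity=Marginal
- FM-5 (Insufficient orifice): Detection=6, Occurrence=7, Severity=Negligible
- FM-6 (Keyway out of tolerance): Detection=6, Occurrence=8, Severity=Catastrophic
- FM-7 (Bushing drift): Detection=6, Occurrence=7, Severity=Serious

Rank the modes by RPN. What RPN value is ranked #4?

60

RPN = Severity × Occurrence × Detection:
  FM-1: 1 × 9 × 4 = 36
  FM-2: 3 × 2 × 8 = 48
  FM-3: 5 × 4 × 7 = 140
  FM-4: 3 × 10 × 2 = 60
  FM-5: 1 × 7 × 6 = 42
  FM-6: 9 × 8 × 6 = 432
  FM-7: 5 × 7 × 6 = 210
Sorted descending: 432, 210, 140, 60, 48, 42, 36.
The fourth-highest RPN is 60 (FM-4).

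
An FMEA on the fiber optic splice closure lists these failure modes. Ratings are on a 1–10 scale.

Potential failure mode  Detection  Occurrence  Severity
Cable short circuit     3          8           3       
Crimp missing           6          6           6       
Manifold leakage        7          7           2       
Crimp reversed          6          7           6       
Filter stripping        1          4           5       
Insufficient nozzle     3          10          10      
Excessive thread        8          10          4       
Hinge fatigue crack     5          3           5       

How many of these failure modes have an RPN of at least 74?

RPN = Severity × Occurrence × Detection:
  Cable short circuit: 3 × 8 × 3 = 72
  Crimp missing: 6 × 6 × 6 = 216
  Manifold leakage: 2 × 7 × 7 = 98
  Crimp reversed: 6 × 7 × 6 = 252
  Filter stripping: 5 × 4 × 1 = 20
  Insufficient nozzle: 10 × 10 × 3 = 300
  Excessive thread: 4 × 10 × 8 = 320
  Hinge fatigue crack: 5 × 3 × 5 = 75
Modes with RPN ≥ 74: Crimp missing (216), Manifold leakage (98), Crimp reversed (252), Insufficient nozzle (300), Excessive thread (320), Hinge fatigue crack (75) → 6.

6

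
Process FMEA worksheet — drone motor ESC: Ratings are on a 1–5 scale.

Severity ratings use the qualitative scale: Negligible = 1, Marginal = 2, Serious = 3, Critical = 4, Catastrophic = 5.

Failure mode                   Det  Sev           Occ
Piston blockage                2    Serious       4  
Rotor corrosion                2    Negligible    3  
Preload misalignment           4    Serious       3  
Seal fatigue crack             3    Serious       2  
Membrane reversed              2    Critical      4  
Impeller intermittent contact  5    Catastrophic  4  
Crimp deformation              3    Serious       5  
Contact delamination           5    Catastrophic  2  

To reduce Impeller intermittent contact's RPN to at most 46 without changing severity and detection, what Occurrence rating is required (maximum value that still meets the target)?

1

Impeller intermittent contact: S=5, O=4, D=5 → current RPN = 100.
Fixed product = 25. Need 25 × O ≤ 46, so O ≤ 46/25 = 1.84.
Maximum integer Occurrence rating = 1 (gives RPN 25; O=2 would give 50 > 46).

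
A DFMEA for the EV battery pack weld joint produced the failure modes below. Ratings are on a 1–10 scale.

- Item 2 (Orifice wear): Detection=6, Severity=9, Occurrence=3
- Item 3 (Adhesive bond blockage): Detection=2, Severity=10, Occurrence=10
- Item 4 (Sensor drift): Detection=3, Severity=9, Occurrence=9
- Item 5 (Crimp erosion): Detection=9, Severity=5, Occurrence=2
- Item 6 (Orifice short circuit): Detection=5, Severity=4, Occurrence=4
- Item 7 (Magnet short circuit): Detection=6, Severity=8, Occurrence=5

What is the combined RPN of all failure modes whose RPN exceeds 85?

RPN = Severity × Occurrence × Detection:
  Item 2: 9 × 3 × 6 = 162
  Item 3: 10 × 10 × 2 = 200
  Item 4: 9 × 9 × 3 = 243
  Item 5: 5 × 2 × 9 = 90
  Item 6: 4 × 4 × 5 = 80
  Item 7: 8 × 5 × 6 = 240
RPN > 85: Item 2 (162), Item 3 (200), Item 4 (243), Item 5 (90), Item 7 (240).
Sum: 162 + 200 + 243 + 90 + 240 = 935.

935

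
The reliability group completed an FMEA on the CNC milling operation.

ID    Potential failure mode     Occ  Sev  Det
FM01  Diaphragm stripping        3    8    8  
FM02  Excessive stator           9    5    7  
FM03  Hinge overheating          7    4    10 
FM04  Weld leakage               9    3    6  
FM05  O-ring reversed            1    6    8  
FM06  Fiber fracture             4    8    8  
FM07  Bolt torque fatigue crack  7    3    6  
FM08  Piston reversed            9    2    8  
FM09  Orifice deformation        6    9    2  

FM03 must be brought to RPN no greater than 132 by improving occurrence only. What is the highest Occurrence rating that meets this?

3

FM03: S=4, O=7, D=10 → current RPN = 280.
Fixed product = 40. Need 40 × O ≤ 132, so O ≤ 132/40 = 3.30.
Maximum integer Occurrence rating = 3 (gives RPN 120; O=4 would give 160 > 132).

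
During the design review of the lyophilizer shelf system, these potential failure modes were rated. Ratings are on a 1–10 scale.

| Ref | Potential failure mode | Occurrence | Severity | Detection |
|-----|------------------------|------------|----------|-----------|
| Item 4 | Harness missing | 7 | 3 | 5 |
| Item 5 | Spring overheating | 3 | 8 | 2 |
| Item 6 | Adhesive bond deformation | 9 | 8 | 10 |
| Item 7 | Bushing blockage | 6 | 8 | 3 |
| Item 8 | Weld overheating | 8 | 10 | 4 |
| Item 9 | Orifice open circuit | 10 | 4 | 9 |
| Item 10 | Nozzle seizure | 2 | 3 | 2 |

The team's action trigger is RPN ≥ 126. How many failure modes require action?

4

RPN = Severity × Occurrence × Detection:
  Item 4: 3 × 7 × 5 = 105
  Item 5: 8 × 3 × 2 = 48
  Item 6: 8 × 9 × 10 = 720
  Item 7: 8 × 6 × 3 = 144
  Item 8: 10 × 8 × 4 = 320
  Item 9: 4 × 10 × 9 = 360
  Item 10: 3 × 2 × 2 = 12
Modes with RPN ≥ 126: Item 6 (720), Item 7 (144), Item 8 (320), Item 9 (360) → 4.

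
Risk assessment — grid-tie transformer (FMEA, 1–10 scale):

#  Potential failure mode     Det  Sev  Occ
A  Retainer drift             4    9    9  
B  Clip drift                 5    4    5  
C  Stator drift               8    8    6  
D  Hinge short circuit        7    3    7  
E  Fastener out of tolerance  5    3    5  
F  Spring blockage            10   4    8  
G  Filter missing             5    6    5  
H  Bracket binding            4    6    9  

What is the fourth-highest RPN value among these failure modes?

216

RPN = Severity × Occurrence × Detection:
  A: 9 × 9 × 4 = 324
  B: 4 × 5 × 5 = 100
  C: 8 × 6 × 8 = 384
  D: 3 × 7 × 7 = 147
  E: 3 × 5 × 5 = 75
  F: 4 × 8 × 10 = 320
  G: 6 × 5 × 5 = 150
  H: 6 × 9 × 4 = 216
Sorted descending: 384, 324, 320, 216, 150, 147, 100, 75.
The fourth-highest RPN is 216 (H).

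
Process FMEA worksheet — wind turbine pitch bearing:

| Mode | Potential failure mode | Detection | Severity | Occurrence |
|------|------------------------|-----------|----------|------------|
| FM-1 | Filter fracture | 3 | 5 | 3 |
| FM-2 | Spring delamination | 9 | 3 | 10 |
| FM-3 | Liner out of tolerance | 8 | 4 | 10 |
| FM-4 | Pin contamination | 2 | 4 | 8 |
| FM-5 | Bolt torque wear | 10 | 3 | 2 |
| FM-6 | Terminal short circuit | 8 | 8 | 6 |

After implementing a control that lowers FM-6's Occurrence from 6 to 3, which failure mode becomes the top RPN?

RPN = Severity × Occurrence × Detection:
  FM-1: 5 × 3 × 3 = 45
  FM-2: 3 × 10 × 9 = 270
  FM-3: 4 × 10 × 8 = 320
  FM-4: 4 × 8 × 2 = 64
  FM-5: 3 × 2 × 10 = 60
  FM-6: 8 × 6 × 8 = 384
After action: FM-6 → 8 × 3 × 8 = 192.
Revised RPNs: FM-3=320, FM-2=270, FM-6=192, FM-4=64, FM-5=60, FM-1=45.
Highest is now FM-3 (320).

FM-3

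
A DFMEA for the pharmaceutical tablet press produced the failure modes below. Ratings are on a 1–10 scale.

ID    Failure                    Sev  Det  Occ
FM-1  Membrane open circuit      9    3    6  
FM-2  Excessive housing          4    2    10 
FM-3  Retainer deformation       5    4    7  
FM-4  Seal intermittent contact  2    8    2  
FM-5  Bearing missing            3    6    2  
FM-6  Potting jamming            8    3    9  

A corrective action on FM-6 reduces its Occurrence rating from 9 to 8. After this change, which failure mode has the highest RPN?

FM-6

RPN = Severity × Occurrence × Detection:
  FM-1: 9 × 6 × 3 = 162
  FM-2: 4 × 10 × 2 = 80
  FM-3: 5 × 7 × 4 = 140
  FM-4: 2 × 2 × 8 = 32
  FM-5: 3 × 2 × 6 = 36
  FM-6: 8 × 9 × 3 = 216
After action: FM-6 → 8 × 8 × 3 = 192.
Revised RPNs: FM-6=192, FM-1=162, FM-3=140, FM-2=80, FM-5=36, FM-4=32.
Highest is now FM-6 (192).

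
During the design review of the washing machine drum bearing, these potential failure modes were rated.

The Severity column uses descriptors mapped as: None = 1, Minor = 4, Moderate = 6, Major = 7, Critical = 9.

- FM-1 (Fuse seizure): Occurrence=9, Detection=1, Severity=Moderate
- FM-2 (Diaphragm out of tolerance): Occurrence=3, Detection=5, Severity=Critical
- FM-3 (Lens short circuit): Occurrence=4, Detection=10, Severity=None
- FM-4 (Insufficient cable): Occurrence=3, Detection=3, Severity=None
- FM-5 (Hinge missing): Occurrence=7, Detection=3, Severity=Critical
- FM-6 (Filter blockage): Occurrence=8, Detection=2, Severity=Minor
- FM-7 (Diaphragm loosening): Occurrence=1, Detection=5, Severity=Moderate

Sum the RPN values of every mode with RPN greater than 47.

442

RPN = Severity × Occurrence × Detection:
  FM-1: 6 × 9 × 1 = 54
  FM-2: 9 × 3 × 5 = 135
  FM-3: 1 × 4 × 10 = 40
  FM-4: 1 × 3 × 3 = 9
  FM-5: 9 × 7 × 3 = 189
  FM-6: 4 × 8 × 2 = 64
  FM-7: 6 × 1 × 5 = 30
RPN > 47: FM-1 (54), FM-2 (135), FM-5 (189), FM-6 (64).
Sum: 54 + 135 + 189 + 64 = 442.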